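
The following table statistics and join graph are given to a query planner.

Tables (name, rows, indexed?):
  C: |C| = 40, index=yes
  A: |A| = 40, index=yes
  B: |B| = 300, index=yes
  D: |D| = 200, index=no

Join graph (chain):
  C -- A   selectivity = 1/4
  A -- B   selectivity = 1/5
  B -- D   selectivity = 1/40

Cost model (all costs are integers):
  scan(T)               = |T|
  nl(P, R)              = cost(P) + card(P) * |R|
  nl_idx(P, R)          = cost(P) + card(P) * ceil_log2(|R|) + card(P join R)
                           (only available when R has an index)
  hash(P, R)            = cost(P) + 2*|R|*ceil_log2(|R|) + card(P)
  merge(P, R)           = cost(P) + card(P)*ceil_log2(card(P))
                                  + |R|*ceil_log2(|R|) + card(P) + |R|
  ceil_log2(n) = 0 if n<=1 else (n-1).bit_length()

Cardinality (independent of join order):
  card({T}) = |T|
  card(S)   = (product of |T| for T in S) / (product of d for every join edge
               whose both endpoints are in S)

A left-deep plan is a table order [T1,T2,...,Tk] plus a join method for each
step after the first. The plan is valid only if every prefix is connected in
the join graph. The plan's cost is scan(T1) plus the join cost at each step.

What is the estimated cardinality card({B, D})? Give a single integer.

1500

Tables in S: B(300), D(200)
Edges inside S: B-D(d=40)
numerator = 300 * 200 = 60000
denominator = 40 = 40
card(S) = 60000 / 40 = 1500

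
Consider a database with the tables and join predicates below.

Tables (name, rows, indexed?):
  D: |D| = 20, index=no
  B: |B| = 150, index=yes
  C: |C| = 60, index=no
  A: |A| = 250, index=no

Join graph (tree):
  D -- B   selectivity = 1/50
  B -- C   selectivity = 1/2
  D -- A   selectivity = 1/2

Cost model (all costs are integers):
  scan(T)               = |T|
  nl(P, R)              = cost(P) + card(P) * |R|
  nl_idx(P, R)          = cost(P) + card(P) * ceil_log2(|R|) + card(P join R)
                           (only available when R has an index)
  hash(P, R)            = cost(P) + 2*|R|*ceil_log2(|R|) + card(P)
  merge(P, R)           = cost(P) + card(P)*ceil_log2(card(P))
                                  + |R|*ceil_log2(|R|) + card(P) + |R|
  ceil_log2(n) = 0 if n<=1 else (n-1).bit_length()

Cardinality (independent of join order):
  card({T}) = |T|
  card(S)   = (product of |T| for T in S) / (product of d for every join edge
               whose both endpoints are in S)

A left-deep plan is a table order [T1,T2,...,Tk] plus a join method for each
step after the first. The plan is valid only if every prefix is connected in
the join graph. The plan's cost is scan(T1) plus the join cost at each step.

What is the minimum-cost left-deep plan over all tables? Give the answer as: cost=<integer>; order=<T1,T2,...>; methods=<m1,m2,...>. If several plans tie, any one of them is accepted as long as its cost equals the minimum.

Selinger DP (subsets sized 1..n):
  {D}: scan cost=20, card=20
  {B}: scan cost=150, card=150
  {C}: scan cost=60, card=60
  {A}: scan cost=250, card=250
  {BD}: card=60; try (B,nl_idx)→240, (D,hash)→500, (B,merge)→1490, (D,merge)→1620, (B,hash)→2440, (B,nl)→3020 …(+1); best=240 via (B,nl_idx)
  {AD}: card=2500; try (D,hash)→700, (A,merge)→2390, (D,merge)→2620, (A,hash)→4040, (A,nl)→5020, (D,nl)→5250; best=700 via (D,hash)
  {BC}: card=4500; try (C,hash)→1020, (B,merge)→1830, (C,merge)→1920, (B,hash)→2520, (B,nl_idx)→5040, (B,nl)→9060 …(+1); best=1020 via (C,hash)
  {BCD}: card=1800; try (C,hash)→1020, (C,merge)→1080, (C,nl)→3840, (D,hash)→5720, (D,merge)→64140, (D,nl)→91020; best=1020 via (C,hash)
  {ABD}: card=7500; try (A,merge)→2910, (A,hash)→4300, (B,hash)→5600, (A,nl)→15240, (B,nl_idx)→28200, (B,merge)→34550 …(+1); best=2910 via (A,merge)
  {ABCD}: card=225000; try (A,hash)→6820, (C,hash)→11130, (A,merge)→24870, (C,merge)→108330, (A,nl)→451020, (C,nl)→452910; best=6820 via (A,hash)

cost=6820; order=D,B,C,A; methods=nl_idx,hash,hash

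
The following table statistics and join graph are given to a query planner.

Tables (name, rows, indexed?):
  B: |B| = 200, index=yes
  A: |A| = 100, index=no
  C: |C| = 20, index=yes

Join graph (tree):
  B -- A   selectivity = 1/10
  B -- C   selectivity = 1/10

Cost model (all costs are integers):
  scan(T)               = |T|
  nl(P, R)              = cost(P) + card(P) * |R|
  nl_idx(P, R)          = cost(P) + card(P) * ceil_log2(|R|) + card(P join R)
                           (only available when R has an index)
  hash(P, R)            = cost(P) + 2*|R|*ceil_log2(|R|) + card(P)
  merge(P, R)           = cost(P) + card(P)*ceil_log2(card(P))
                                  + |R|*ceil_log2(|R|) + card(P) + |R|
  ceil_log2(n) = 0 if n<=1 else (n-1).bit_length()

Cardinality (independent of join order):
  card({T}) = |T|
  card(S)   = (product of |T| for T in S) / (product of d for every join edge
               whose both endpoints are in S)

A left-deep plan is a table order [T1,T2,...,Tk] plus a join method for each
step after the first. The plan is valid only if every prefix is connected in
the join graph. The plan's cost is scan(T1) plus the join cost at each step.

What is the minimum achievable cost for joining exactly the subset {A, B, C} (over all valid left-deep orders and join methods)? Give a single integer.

2380

Selinger DP over subsets of {A,B,C}:
  {B}: scan cost=200, card=200
  {A}: scan cost=100, card=100
  {C}: scan cost=20, card=20
  {AB}: card=2000; try (A,hash)→1800, (B,merge)→2700, (A,merge)→2800, (B,nl_idx)→2900, (B,hash)→3400, (B,nl)→20100 …(+1); best=1800 via (A,hash)
  {BC}: card=400; try (B,nl_idx)→580, (C,hash)→600, (C,nl_idx)→1600, (B,merge)→1940, (C,merge)→2120, (B,hash)→3240 …(+2); best=580 via (B,nl_idx)
  {ABC}: card=4000; try (A,hash)→2380, (C,hash)→4000, (A,merge)→5380, (C,nl_idx)→15800, (C,merge)→25920, (A,nl)→40580 …(+1); best=2380 via (A,hash)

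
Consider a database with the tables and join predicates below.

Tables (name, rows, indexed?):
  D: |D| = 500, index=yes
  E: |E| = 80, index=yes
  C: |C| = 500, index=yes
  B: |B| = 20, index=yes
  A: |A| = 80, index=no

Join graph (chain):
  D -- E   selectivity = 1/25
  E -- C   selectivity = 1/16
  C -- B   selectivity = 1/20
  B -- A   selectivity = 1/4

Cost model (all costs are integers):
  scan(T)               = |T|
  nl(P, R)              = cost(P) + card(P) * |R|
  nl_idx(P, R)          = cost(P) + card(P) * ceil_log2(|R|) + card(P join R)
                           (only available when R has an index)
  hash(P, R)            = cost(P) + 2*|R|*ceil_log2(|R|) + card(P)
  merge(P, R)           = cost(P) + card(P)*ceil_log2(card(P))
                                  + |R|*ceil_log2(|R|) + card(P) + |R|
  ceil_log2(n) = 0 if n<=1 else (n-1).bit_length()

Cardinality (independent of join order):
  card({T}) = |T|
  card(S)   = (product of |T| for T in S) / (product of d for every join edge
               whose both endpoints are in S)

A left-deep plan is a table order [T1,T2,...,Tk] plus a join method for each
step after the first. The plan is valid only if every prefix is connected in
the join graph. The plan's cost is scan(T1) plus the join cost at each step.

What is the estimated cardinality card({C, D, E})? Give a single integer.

50000

Tables in S: C(500), D(500), E(80)
Edges inside S: D-E(d=25), E-C(d=16)
numerator = 500 * 500 * 80 = 20000000
denominator = 25 * 16 = 400
card(S) = 20000000 / 400 = 50000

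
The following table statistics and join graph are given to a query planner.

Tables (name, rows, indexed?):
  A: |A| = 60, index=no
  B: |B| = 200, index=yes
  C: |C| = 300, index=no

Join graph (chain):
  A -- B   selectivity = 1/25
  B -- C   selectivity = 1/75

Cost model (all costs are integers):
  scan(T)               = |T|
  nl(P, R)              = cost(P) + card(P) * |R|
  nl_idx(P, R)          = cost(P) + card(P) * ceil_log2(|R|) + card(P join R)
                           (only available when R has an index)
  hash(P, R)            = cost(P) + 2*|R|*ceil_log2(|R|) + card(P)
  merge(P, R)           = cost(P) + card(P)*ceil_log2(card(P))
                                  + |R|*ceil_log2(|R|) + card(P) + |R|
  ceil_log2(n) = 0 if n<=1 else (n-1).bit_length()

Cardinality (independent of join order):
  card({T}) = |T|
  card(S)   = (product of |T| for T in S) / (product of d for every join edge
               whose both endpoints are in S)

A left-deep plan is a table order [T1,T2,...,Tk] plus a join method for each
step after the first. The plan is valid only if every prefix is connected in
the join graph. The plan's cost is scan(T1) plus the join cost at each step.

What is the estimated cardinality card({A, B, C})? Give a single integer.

1920

Tables in S: A(60), B(200), C(300)
Edges inside S: A-B(d=25), B-C(d=75)
numerator = 60 * 200 * 300 = 3600000
denominator = 25 * 75 = 1875
card(S) = 3600000 / 1875 = 1920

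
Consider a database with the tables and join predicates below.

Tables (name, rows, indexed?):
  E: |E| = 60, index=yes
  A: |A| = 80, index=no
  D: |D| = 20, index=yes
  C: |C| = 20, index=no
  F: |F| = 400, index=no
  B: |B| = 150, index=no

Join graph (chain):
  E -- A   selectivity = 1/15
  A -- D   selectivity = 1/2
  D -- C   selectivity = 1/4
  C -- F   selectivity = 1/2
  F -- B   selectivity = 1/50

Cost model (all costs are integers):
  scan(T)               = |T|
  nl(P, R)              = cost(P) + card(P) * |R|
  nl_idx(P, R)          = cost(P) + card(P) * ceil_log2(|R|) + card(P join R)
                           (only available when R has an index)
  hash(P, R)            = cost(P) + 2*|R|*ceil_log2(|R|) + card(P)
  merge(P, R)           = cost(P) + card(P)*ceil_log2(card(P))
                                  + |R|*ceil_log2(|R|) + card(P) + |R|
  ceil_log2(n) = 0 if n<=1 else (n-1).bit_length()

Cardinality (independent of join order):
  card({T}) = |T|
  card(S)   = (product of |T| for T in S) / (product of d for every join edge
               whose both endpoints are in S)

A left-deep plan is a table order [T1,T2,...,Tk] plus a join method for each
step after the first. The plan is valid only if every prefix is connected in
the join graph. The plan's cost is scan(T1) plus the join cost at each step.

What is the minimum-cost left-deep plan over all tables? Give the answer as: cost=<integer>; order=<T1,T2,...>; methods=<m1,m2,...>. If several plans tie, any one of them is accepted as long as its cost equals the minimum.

Selinger DP (subsets sized 1..n):
  {E}: scan cost=60, card=60
  {A}: scan cost=80, card=80
  {D}: scan cost=20, card=20
  {C}: scan cost=20, card=20
  {F}: scan cost=400, card=400
  {B}: scan cost=150, card=150
  {AE}: card=320; try (E,hash)→880, (E,nl_idx)→880, (A,merge)→1120, (E,merge)→1140, (A,hash)→1240, (A,nl)→4860 …(+1); best=880 via (E,hash)
  {AD}: card=800; try (D,hash)→360, (A,merge)→780, (D,merge)→840, (A,hash)→1160, (D,nl_idx)→1280, (A,nl)→1620 …(+1); best=360 via (D,hash)
  {CD}: card=100; try (D,nl_idx)→220, (D,hash)→240, (C,hash)→240, (D,merge)→260, (C,merge)→260, (D,nl)→420 …(+1); best=220 via (D,nl_idx)
  {CF}: card=4000; try (C,hash)→1000, (F,merge)→4140, (C,merge)→4520, (F,hash)→7240, (F,nl)→8020, (C,nl)→8400; best=1000 via (C,hash)
  {BF}: card=1200; try (B,hash)→3200, (F,merge)→5500, (B,merge)→5750, (F,hash)→7500, (F,nl)→60150, (B,nl)→60400; best=3200 via (B,hash)
  {ADE}: card=3200; try (D,hash)→1400, (E,hash)→1880, (D,merge)→4200, (D,nl_idx)→5680, (D,nl)→7280, (E,nl_idx)→8360 …(+2); best=1400 via (D,hash)
  {ACD}: card=4000; try (C,hash)→1360, (A,hash)→1440, (A,merge)→1660, (A,nl)→8220, (C,merge)→9280, (C,nl)→16360; best=1360 via (C,hash)
  {CDF}: card=20000; try (F,merge)→5020, (D,hash)→5200, (F,hash)→7520, (F,nl)→40220, (D,nl_idx)→41000, (D,merge)→53120 …(+1); best=5020 via (F,merge)
  {BCF}: card=12000; try (C,hash)→4600, (B,hash)→7400, (C,merge)→17720, (C,nl)→27200, (B,merge)→54350, (B,nl)→601000; best=4600 via (C,hash)
  {ACDE}: card=16000; try (C,hash)→4800, (E,hash)→6080, (E,nl_idx)→41360, (C,merge)→43120, (E,merge)→53780, (C,nl)→65400 …(+1); best=4800 via (C,hash)
  {ACDF}: card=800000; try (F,hash)→12560, (A,hash)→26140, (F,merge)→57360, (A,merge)→325660, (F,nl)→1601360, (A,nl)→1605020; best=12560 via (F,hash)
  {BCDF}: card=60000; try (D,hash)→16800, (B,hash)→27420, (D,nl_idx)→124600, (D,merge)→184720, (D,nl)→244600, (B,merge)→326370 …(+1); best=16800 via (D,hash)
  {ACDEF}: card=3200000; try (F,hash)→28000, (F,merge)→248800, (E,hash)→813280, (F,nl)→6404800, (E,nl_idx)→8012560, (E,merge)→16812980 …(+1); best=28000 via (F,hash)
  {ABCDF}: card=2400000; try (A,hash)→77920, (B,hash)→814960, (A,merge)→1037440, (A,nl)→4816800, (B,merge)→16813910, (B,nl)→120012560; best=77920 via (A,hash)
  {ABCDEF}: card=9600000; try (E,hash)→2478640, (B,hash)→3230400, (E,nl_idx)→24077920, (E,merge)→55278340, (B,merge)→73629350, (E,nl)→144077920 …(+1); best=2478640 via (E,hash)

cost=2478640; order=F,B,C,D,A,E; methods=hash,hash,hash,hash,hash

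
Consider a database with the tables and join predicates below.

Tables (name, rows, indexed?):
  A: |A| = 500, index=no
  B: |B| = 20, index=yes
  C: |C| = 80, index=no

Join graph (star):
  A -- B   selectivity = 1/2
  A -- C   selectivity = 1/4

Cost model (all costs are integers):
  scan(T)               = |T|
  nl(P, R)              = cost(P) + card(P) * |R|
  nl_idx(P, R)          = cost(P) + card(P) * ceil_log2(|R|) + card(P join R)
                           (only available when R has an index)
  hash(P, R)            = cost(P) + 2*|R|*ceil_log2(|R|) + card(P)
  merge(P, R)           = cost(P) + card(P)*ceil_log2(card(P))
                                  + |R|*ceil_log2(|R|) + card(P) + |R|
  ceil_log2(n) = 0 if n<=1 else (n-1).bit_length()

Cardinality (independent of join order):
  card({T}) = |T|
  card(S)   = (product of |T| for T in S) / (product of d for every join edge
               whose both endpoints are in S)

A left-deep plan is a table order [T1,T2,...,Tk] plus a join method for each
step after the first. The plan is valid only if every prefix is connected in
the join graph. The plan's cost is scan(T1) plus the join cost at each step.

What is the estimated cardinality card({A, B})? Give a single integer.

5000

Tables in S: A(500), B(20)
Edges inside S: A-B(d=2)
numerator = 500 * 20 = 10000
denominator = 2 = 2
card(S) = 10000 / 2 = 5000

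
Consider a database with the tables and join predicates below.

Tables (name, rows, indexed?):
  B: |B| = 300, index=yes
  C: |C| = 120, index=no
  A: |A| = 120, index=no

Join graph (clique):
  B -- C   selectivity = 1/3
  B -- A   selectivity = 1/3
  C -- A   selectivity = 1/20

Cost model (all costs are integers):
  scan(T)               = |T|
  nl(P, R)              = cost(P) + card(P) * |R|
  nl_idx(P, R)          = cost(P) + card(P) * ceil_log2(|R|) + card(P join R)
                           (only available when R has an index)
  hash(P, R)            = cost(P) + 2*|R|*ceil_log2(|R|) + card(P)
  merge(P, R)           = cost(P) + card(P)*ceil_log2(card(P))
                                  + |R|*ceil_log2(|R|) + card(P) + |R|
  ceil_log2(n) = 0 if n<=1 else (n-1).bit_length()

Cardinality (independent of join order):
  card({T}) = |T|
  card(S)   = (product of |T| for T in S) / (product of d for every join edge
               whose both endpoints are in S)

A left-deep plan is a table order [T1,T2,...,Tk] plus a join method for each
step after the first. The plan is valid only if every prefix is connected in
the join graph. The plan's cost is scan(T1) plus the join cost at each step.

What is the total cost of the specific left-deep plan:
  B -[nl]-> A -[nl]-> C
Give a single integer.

1476300

step 1: scan B: cost=300, card=300
step 2: join A via nl
    card(P join A) = 300*120/(3) = 12000
    cost = 300 + 300*120 = 36300
step 3: join C via nl
    card(P join C) = 12000*120/(3*20) = 24000
    cost = 36300 + 12000*120 = 1476300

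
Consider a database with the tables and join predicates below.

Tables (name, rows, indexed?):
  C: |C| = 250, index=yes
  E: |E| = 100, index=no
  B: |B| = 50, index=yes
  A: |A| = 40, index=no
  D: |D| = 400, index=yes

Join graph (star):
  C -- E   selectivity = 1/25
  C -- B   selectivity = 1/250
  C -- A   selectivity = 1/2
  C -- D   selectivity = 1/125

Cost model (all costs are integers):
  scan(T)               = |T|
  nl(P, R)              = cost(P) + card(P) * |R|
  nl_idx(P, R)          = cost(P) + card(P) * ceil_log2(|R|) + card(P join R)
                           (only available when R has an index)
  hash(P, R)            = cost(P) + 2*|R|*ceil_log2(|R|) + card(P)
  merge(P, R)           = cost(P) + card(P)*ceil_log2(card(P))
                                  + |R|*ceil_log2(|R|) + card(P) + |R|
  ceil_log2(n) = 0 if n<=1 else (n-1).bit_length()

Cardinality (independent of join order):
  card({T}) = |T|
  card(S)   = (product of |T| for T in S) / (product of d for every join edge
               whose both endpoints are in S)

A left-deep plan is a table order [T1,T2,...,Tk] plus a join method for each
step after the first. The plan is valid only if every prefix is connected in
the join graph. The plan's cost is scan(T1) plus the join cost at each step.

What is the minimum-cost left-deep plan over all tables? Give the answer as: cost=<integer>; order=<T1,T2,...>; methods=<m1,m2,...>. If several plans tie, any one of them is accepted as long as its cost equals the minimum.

Selinger DP (subsets sized 1..n):
  {C}: scan cost=250, card=250
  {E}: scan cost=100, card=100
  {B}: scan cost=50, card=50
  {A}: scan cost=40, card=40
  {D}: scan cost=400, card=400
  {CE}: card=1000; try (E,hash)→1900, (C,nl_idx)→1900, (C,merge)→3150, (E,merge)→3300, (C,hash)→4200, (C,nl)→25100 …(+1); best=1900 via (E,hash)
  {BC}: card=50; try (C,nl_idx)→500, (B,hash)→1100, (B,nl_idx)→1800, (C,merge)→2650, (B,merge)→2850, (C,hash)→4100 …(+2); best=500 via (C,nl_idx)
  {AC}: card=5000; try (A,hash)→980, (C,merge)→2570, (A,merge)→2780, (C,hash)→4080, (C,nl_idx)→5360, (C,nl)→10040 …(+1); best=980 via (A,hash)
  {CD}: card=800; try (D,nl_idx)→3300, (C,nl_idx)→4400, (C,hash)→4800, (D,merge)→6500, (C,merge)→6650, (D,hash)→7700 …(+2); best=3300 via (D,nl_idx)
  {BCE}: card=200; try (E,merge)→1650, (E,hash)→1950, (B,hash)→3500, (E,nl)→5500, (B,nl_idx)→8100, (B,merge)→13250 …(+1); best=1650 via (E,merge)
  {ACE}: card=20000; try (A,hash)→3380, (E,hash)→7380, (A,merge)→13180, (A,nl)→41900, (E,merge)→71780, (E,nl)→500980; best=3380 via (A,hash)
  {CDE}: card=3200; try (E,hash)→5500, (D,hash)→10100, (E,merge)→12900, (D,nl_idx)→14100, (D,merge)→16900, (E,nl)→83300 …(+1); best=5500 via (E,hash)
  {ABC}: card=1000; try (A,hash)→1030, (A,merge)→1130, (A,nl)→2500, (B,hash)→6580, (B,nl_idx)→31980, (B,merge)→71330 …(+1); best=1030 via (A,hash)
  {BCD}: card=160; try (D,nl_idx)→1110, (B,hash)→4700, (D,merge)→4850, (D,hash)→7750, (B,nl_idx)→8260, (B,merge)→12450 …(+2); best=1110 via (D,nl_idx)
  {ACD}: card=16000; try (A,hash)→4580, (A,merge)→12380, (D,hash)→13180, (A,nl)→35300, (D,nl_idx)→61980, (D,merge)→74980 …(+1); best=4580 via (A,hash)
  {ABCE}: card=4000; try (A,hash)→2330, (E,hash)→3430, (A,merge)→3730, (A,nl)→9650, (E,merge)→12830, (B,hash)→23980 …(+4); best=2330 via (A,hash)
  {BCDE}: card=640; try (E,hash)→2670, (E,merge)→3350, (D,nl_idx)→4090, (D,merge)→7450, (D,hash)→9050, (B,hash)→9300 …(+5); best=2670 via (E,hash)
  {ACDE}: card=64000; try (A,hash)→9180, (E,hash)→21980, (D,hash)→30580, (A,merge)→47380, (A,nl)→133500, (E,merge)→245380 …(+4); best=9180 via (A,hash)
  {ABCD}: card=3200; try (A,hash)→1750, (A,merge)→2830, (A,nl)→7510, (D,hash)→9230, (D,nl_idx)→13230, (D,merge)→16030 …(+5); best=1750 via (A,hash)
  {ABCDE}: card=12800; try (A,hash)→3790, (E,hash)→6350, (A,merge)→9990, (D,hash)→13530, (A,nl)→28270, (E,merge)→44150 …(+8); best=3790 via (A,hash)

cost=3790; order=B,C,D,E,A; methods=nl_idx,nl_idx,hash,hash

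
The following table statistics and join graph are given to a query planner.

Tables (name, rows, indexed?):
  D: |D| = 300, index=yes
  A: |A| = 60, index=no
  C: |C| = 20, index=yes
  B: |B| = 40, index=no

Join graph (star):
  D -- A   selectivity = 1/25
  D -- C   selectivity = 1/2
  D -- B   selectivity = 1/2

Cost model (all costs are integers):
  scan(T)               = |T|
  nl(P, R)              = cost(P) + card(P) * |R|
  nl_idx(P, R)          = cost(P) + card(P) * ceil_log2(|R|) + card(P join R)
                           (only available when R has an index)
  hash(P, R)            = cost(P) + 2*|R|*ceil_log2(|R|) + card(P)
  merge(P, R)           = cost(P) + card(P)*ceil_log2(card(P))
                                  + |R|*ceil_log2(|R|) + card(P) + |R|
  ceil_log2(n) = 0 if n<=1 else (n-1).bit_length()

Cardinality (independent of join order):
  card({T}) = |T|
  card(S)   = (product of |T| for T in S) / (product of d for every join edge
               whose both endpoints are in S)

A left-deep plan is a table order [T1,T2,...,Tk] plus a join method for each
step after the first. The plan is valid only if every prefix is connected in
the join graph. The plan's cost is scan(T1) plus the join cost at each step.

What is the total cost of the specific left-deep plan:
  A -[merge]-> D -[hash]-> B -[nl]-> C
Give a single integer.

step 1: scan A: cost=60, card=60
step 2: join D via merge
    card(P join D) = 60*300/(25) = 720
    cost = 60 + 60*6 + 300*9 + 60 + 300 = 3480
step 3: join B via hash
    card(P join B) = 720*40/(2) = 14400
    cost = 3480 + 2*40*6 + 720 = 4680
step 4: join C via nl
    card(P join C) = 14400*20/(2) = 144000
    cost = 4680 + 14400*20 = 292680

292680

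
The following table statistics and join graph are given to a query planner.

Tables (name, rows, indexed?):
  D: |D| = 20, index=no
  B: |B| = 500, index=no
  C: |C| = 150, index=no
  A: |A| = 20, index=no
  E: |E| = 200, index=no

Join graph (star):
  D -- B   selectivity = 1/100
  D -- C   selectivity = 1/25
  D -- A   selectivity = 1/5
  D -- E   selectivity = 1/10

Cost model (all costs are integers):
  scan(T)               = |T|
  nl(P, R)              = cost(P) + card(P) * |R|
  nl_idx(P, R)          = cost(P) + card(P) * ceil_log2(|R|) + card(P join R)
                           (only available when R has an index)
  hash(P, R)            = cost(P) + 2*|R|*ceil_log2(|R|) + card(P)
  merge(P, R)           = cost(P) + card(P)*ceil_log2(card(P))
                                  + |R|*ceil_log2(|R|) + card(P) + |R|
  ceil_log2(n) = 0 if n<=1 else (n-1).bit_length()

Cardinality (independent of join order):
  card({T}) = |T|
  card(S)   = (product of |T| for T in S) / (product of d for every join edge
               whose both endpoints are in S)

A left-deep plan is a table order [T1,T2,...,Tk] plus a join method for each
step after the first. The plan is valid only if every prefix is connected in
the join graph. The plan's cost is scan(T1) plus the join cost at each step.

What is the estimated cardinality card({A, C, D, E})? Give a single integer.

9600

Tables in S: A(20), C(150), D(20), E(200)
Edges inside S: D-C(d=25), D-A(d=5), D-E(d=10)
numerator = 20 * 150 * 20 * 200 = 12000000
denominator = 25 * 5 * 10 = 1250
card(S) = 12000000 / 1250 = 9600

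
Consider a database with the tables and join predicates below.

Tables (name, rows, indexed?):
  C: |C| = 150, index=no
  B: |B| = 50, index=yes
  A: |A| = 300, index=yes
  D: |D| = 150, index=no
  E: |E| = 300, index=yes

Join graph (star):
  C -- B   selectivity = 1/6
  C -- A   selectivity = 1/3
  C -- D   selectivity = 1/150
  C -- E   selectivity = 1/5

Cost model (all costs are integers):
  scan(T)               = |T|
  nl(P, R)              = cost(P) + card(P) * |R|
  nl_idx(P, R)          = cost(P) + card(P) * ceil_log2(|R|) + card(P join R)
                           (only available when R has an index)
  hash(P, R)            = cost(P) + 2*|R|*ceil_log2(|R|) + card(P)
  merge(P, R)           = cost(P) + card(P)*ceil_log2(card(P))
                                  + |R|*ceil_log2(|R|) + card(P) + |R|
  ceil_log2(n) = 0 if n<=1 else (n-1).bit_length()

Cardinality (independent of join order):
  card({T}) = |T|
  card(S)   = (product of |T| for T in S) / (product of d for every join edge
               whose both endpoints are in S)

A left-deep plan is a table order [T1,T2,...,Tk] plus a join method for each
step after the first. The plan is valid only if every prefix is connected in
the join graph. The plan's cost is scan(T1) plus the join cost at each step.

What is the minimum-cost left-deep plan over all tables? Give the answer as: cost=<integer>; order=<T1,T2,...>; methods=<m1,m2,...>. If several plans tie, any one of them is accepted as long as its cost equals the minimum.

cost=90500; order=C,D,B,E,A; methods=hash,hash,hash,hash

Selinger DP (subsets sized 1..n):
  {C}: scan cost=150, card=150
  {B}: scan cost=50, card=50
  {A}: scan cost=300, card=300
  {D}: scan cost=150, card=150
  {E}: scan cost=300, card=300
  {BC}: card=1250; try (B,hash)→900, (C,merge)→1750, (B,merge)→1850, (B,nl_idx)→2300, (C,hash)→2500, (C,nl)→7550 …(+1); best=900 via (B,hash)
  {AC}: card=15000; try (C,hash)→3000, (A,merge)→4500, (C,merge)→4650, (A,hash)→5700, (A,nl_idx)→16500, (A,nl)→45150 …(+1); best=3000 via (C,hash)
  {CD}: card=150; try (D,hash)→2700, (C,hash)→2700, (D,merge)→2850, (C,merge)→2850, (D,nl)→22650, (C,nl)→22650; best=2700 via (D,hash)
  {CE}: card=9000; try (C,hash)→3000, (E,merge)→4500, (C,merge)→4650, (E,hash)→5700, (E,nl_idx)→10500, (E,nl)→45150 …(+1); best=3000 via (C,hash)
  {ABC}: card=125000; try (A,hash)→7550, (B,hash)→18600, (A,merge)→18900, (A,nl_idx)→137150, (B,nl_idx)→218000, (B,merge)→228350 …(+2); best=7550 via (A,hash)
  {BCD}: card=1250; try (B,hash)→3450, (B,merge)→4400, (D,hash)→4550, (B,nl_idx)→4850, (B,nl)→10200, (D,merge)→17250 …(+1); best=3450 via (B,hash)
  {BCE}: card=75000; try (E,hash)→7550, (B,hash)→12600, (E,merge)→18900, (E,nl_idx)→87150, (B,nl_idx)→132000, (B,merge)→138350 …(+2); best=7550 via (E,hash)
  {ACD}: card=15000; try (A,merge)→7050, (A,hash)→8250, (A,nl_idx)→19050, (D,hash)→20400, (A,nl)→47700, (D,merge)→229350 …(+1); best=7050 via (A,merge)
  {ACE}: card=900000; try (A,hash)→17400, (E,hash)→23400, (A,merge)→141000, (E,merge)→231000, (A,nl_idx)→984000, (E,nl_idx)→1038000 …(+2); best=17400 via (A,hash)
  {CDE}: card=9000; try (E,merge)→7050, (E,hash)→8250, (E,nl_idx)→13050, (D,hash)→14400, (E,nl)→47700, (D,merge)→139350 …(+1); best=7050 via (E,merge)
  {ABCD}: card=125000; try (A,hash)→10100, (A,merge)→21450, (B,hash)→22650, (D,hash)→134950, (A,nl_idx)→139700, (B,nl_idx)→222050 …(+5); best=10100 via (A,hash)
  {ABCE}: card=7500000; try (A,hash)→87950, (E,hash)→137950, (B,hash)→918000, (A,merge)→1360550, (E,merge)→2260550, (A,nl_idx)→8182550 …(+6); best=87950 via (A,hash)
  {BCDE}: card=75000; try (E,hash)→10100, (B,hash)→16650, (E,merge)→21450, (D,hash)→84950, (E,nl_idx)→89700, (B,nl_idx)→136050 …(+5); best=10100 via (E,hash)
  {ACDE}: card=900000; try (A,hash)→21450, (E,hash)→27450, (A,merge)→145050, (E,merge)→235050, (D,hash)→919800, (A,nl_idx)→988050 …(+5); best=21450 via (A,hash)
  {ABCDE}: card=7500000; try (A,hash)→90500, (E,hash)→140500, (B,hash)→922050, (A,merge)→1363100, (E,merge)→2263100, (D,hash)→7590350 …(+9); best=90500 via (A,hash)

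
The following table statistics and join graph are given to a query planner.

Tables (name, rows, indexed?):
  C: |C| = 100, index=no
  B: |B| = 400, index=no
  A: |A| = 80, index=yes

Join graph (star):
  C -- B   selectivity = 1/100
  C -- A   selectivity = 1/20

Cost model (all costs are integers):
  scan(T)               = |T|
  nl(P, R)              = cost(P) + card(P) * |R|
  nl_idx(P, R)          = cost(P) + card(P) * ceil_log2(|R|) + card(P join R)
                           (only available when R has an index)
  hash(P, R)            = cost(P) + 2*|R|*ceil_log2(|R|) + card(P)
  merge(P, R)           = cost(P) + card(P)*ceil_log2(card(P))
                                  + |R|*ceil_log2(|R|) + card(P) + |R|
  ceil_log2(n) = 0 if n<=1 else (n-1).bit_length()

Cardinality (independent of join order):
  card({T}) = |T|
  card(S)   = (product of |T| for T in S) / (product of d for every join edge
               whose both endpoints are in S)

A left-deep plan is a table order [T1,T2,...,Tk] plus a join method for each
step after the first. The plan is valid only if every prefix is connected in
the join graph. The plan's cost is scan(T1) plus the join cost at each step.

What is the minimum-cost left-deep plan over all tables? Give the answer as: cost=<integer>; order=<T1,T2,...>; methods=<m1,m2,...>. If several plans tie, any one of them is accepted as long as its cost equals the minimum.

Selinger DP (subsets sized 1..n):
  {C}: scan cost=100, card=100
  {B}: scan cost=400, card=400
  {A}: scan cost=80, card=80
  {BC}: card=400; try (C,hash)→2200, (B,merge)→4900, (C,merge)→5200, (B,hash)→7400, (B,nl)→40100, (C,nl)→40400; best=2200 via (C,hash)
  {AC}: card=400; try (A,nl_idx)→1200, (A,hash)→1320, (C,merge)→1520, (A,merge)→1540, (C,hash)→1560, (C,nl)→8080 …(+1); best=1200 via (A,nl_idx)
  {ABC}: card=1600; try (A,hash)→3720, (A,nl_idx)→6600, (A,merge)→6840, (B,hash)→8800, (B,merge)→9200, (A,nl)→34200 …(+1); best=3720 via (A,hash)

cost=3720; order=B,C,A; methods=hash,hash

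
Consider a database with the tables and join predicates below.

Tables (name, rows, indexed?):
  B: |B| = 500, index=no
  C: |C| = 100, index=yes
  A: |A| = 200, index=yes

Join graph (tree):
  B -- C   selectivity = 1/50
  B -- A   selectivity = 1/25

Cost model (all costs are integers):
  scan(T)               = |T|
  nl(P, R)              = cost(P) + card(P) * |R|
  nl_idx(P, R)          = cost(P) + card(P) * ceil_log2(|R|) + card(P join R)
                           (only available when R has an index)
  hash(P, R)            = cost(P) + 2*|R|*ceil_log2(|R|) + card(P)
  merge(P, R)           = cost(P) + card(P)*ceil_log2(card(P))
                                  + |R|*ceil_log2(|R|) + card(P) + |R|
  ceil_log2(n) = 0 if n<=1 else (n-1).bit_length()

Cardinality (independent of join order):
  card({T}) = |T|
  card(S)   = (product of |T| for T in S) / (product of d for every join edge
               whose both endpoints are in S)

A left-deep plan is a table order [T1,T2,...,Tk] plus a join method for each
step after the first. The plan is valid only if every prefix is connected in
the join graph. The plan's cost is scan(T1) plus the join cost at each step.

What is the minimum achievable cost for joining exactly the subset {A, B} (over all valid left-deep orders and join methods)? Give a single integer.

Selinger DP over subsets of {A,B}:
  {B}: scan cost=500, card=500
  {A}: scan cost=200, card=200
  {AB}: card=4000; try (A,hash)→4200, (B,merge)→7000, (A,merge)→7300, (A,nl_idx)→8500, (B,hash)→9400, (B,nl)→100200 …(+1); best=4200 via (A,hash)

4200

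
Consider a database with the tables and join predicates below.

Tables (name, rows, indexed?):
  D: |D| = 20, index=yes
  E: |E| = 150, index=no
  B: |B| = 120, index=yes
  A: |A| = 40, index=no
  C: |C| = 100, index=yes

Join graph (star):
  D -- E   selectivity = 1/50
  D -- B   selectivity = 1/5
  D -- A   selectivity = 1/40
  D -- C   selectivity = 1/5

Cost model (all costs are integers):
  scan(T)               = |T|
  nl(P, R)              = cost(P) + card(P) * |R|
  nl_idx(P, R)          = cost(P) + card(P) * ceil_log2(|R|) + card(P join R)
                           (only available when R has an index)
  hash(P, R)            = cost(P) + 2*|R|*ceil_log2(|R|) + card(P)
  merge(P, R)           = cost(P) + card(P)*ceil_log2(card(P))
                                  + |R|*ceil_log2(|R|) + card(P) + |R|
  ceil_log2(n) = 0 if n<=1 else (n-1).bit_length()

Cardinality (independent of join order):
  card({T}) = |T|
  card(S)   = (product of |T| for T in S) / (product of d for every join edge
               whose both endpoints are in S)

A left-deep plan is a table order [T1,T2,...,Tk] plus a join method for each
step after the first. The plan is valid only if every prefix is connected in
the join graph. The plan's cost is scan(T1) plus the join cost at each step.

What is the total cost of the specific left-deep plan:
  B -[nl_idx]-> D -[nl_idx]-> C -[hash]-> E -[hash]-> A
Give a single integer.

step 1: scan B: cost=120, card=120
step 2: join D via nl_idx
    card(P join D) = 120*20/(5) = 480
    cost = 120 + 120*5 + 480 = 1200
step 3: join C via nl_idx
    card(P join C) = 480*100/(5) = 9600
    cost = 1200 + 480*7 + 9600 = 14160
step 4: join E via hash
    card(P join E) = 9600*150/(50) = 28800
    cost = 14160 + 2*150*8 + 9600 = 26160
step 5: join A via hash
    card(P join A) = 28800*40/(40) = 28800
    cost = 26160 + 2*40*6 + 28800 = 55440

55440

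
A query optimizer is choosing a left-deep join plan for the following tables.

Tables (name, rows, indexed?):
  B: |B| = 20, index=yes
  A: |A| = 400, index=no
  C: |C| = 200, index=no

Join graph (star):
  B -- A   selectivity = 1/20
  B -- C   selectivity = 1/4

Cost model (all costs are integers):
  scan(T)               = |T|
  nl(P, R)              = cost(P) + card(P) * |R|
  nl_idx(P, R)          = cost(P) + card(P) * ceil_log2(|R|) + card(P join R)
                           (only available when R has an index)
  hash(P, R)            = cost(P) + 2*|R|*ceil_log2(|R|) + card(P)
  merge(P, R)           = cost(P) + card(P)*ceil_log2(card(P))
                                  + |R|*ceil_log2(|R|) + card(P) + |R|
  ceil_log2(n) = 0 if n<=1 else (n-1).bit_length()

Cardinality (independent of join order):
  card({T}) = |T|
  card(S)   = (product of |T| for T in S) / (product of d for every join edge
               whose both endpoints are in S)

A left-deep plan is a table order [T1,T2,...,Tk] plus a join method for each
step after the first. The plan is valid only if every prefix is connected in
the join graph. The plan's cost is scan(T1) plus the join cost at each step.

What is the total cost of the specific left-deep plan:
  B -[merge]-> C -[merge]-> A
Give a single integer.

step 1: scan B: cost=20, card=20
step 2: join C via merge
    card(P join C) = 20*200/(4) = 1000
    cost = 20 + 20*5 + 200*8 + 20 + 200 = 1940
step 3: join A via merge
    card(P join A) = 1000*400/(20) = 20000
    cost = 1940 + 1000*10 + 400*9 + 1000 + 400 = 16940

16940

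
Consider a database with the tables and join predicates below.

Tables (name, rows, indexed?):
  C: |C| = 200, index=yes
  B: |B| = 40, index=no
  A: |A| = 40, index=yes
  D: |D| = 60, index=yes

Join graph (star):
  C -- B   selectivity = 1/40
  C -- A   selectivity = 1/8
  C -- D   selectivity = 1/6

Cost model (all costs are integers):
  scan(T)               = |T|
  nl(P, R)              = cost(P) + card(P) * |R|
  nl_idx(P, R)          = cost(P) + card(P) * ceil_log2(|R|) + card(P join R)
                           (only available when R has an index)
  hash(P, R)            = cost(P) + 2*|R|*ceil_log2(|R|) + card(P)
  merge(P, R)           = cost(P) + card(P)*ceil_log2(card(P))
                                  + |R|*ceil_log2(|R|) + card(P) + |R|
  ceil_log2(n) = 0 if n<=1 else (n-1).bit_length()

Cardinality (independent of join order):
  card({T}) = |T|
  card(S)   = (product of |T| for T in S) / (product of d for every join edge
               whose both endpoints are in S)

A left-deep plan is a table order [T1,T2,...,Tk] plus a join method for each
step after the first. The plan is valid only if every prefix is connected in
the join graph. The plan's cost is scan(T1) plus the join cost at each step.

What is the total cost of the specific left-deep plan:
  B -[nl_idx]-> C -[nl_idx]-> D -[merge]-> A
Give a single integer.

step 1: scan B: cost=40, card=40
step 2: join C via nl_idx
    card(P join C) = 40*200/(40) = 200
    cost = 40 + 40*8 + 200 = 560
step 3: join D via nl_idx
    card(P join D) = 200*60/(6) = 2000
    cost = 560 + 200*6 + 2000 = 3760
step 4: join A via merge
    card(P join A) = 2000*40/(8) = 10000
    cost = 3760 + 2000*11 + 40*6 + 2000 + 40 = 28040

28040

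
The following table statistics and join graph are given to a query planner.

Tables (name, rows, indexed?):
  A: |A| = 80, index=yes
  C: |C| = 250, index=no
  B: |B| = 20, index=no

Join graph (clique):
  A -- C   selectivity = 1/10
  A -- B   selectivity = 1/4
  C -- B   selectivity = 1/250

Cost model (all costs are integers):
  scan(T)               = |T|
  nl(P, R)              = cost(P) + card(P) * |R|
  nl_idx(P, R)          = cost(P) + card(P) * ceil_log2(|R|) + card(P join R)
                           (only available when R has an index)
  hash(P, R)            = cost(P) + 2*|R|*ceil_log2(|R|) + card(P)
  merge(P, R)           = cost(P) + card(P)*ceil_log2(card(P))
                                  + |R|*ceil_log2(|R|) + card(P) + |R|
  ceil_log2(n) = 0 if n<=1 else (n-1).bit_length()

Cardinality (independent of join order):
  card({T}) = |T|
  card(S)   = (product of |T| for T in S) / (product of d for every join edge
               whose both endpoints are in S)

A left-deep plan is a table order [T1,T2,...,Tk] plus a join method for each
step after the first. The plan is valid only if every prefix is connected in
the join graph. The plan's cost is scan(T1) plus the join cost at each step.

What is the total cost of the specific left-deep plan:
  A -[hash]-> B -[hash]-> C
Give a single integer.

4760

step 1: scan A: cost=80, card=80
step 2: join B via hash
    card(P join B) = 80*20/(4) = 400
    cost = 80 + 2*20*5 + 80 = 360
step 3: join C via hash
    card(P join C) = 400*250/(10*250) = 40
    cost = 360 + 2*250*8 + 400 = 4760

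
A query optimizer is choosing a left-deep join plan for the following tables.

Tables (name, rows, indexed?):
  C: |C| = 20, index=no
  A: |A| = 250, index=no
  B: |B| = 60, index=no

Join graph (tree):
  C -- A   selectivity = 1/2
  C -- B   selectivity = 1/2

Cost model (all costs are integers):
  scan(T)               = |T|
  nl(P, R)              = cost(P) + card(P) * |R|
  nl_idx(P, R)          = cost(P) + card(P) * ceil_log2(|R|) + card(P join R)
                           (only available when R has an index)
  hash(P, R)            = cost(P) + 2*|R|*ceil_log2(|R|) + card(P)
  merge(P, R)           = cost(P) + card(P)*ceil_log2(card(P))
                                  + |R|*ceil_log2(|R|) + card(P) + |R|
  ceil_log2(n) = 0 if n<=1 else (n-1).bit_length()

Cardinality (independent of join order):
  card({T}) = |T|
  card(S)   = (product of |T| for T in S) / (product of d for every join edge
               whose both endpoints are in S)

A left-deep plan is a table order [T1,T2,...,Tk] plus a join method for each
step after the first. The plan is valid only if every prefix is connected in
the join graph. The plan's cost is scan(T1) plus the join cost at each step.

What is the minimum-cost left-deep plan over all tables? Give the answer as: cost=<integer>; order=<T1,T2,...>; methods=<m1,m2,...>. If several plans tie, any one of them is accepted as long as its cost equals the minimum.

cost=3920; order=A,C,B; methods=hash,hash

Selinger DP (subsets sized 1..n):
  {C}: scan cost=20, card=20
  {A}: scan cost=250, card=250
  {B}: scan cost=60, card=60
  {AC}: card=2500; try (C,hash)→700, (A,merge)→2390, (C,merge)→2620, (A,hash)→4040, (A,nl)→5020, (C,nl)→5250; best=700 via (C,hash)
  {BC}: card=600; try (C,hash)→320, (B,merge)→560, (C,merge)→600, (B,hash)→760, (B,nl)→1220, (C,nl)→1260; best=320 via (C,hash)
  {ABC}: card=75000; try (B,hash)→3920, (A,hash)→4920, (A,merge)→9170, (B,merge)→33620, (A,nl)→150320, (B,nl)→150700; best=3920 via (B,hash)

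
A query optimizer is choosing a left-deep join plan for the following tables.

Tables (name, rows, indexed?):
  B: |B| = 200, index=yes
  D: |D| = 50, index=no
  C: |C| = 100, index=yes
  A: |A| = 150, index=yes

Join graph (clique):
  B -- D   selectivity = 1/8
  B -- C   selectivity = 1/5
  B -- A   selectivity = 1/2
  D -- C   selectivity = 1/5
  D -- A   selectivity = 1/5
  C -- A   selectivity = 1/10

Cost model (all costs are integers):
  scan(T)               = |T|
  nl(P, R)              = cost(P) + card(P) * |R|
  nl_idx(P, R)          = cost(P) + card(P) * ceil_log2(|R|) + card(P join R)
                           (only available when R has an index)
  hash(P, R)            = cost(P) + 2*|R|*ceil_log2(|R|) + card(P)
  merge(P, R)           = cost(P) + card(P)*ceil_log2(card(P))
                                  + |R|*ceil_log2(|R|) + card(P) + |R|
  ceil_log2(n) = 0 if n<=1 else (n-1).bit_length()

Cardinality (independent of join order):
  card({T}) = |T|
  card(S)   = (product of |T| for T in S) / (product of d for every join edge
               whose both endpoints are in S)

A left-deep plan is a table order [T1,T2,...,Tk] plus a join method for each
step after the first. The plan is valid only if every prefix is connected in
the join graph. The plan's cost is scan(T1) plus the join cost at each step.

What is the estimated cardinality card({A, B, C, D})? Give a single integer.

Tables in S: A(150), B(200), C(100), D(50)
Edges inside S: B-D(d=8), B-C(d=5), B-A(d=2), D-C(d=5), D-A(d=5), C-A(d=10)
numerator = 150 * 200 * 100 * 50 = 150000000
denominator = 8 * 5 * 2 * 5 * 5 * 10 = 20000
card(S) = 150000000 / 20000 = 7500

7500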